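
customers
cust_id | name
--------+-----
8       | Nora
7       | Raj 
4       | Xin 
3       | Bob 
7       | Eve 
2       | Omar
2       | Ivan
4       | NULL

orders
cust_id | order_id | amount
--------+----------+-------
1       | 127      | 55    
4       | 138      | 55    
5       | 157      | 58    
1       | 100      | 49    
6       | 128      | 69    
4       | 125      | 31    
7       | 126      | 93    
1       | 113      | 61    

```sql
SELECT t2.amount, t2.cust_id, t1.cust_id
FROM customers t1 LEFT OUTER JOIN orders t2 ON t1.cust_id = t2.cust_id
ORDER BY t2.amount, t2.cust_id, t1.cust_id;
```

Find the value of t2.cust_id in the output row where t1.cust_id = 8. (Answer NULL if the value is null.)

NULL

LEFT JOIN keeps every row from `customers`; unmatched rows get NULL for `orders`'s columns.
Matching on t1.cust_id = t2.cust_id.
- t1 row (cust_id=8): no match → kept, t2 columns NULL.
- t1 row (cust_id=7): matches 1 t2 row(s) → 1 output row(s).
- t1 row (cust_id=4): matches 2 t2 row(s) → 2 output row(s).
- t1 row (cust_id=3): no match → kept, t2 columns NULL.
- t1 row (cust_id=7): matches 1 t2 row(s) → 1 output row(s).
- t1 row (cust_id=2): no match → kept, t2 columns NULL.
- t1 row (cust_id=2): no match → kept, t2 columns NULL.
- t1 row (cust_id=4): matches 2 t2 row(s) → 2 output row(s).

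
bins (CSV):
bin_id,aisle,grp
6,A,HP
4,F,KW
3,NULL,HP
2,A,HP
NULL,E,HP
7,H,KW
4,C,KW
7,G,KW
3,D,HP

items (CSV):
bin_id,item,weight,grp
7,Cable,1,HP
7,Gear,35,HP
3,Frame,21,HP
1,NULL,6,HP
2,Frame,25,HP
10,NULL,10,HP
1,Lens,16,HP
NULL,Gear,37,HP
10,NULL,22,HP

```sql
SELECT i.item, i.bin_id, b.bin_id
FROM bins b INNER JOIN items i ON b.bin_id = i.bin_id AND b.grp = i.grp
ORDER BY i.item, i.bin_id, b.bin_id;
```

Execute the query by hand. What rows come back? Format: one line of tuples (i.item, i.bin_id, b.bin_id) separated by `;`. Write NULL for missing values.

INNER JOIN keeps only pairs where the ON condition holds.
Matching on b.bin_id = i.bin_id AND b.grp = i.grp. A NULL in a compared column never satisfies the condition.
Matched pairs: 3.

(Frame, 2, 2); (Frame, 3, 3); (Frame, 3, 3)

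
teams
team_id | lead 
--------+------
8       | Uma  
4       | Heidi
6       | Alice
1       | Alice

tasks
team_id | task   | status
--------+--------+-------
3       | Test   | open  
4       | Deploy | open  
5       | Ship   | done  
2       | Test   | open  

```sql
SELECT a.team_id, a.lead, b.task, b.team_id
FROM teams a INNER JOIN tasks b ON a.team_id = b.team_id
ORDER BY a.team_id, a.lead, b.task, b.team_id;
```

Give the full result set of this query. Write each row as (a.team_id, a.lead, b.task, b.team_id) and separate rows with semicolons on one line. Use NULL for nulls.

(4, Heidi, Deploy, 4)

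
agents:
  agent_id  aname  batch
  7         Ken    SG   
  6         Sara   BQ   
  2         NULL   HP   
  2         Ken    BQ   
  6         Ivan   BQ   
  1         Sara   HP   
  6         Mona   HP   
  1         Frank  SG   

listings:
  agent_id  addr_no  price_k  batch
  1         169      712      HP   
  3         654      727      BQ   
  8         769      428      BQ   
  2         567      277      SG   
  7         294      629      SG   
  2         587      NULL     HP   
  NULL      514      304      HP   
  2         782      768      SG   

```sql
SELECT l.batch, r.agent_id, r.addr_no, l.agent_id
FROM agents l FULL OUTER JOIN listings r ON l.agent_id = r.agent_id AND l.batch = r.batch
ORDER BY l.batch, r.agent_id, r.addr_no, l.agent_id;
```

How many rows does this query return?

13

FULL OUTER JOIN keeps every row from both sides; unmatched rows get NULL for the other side's columns.
Matching on l.agent_id = r.agent_id AND l.batch = r.batch. A NULL in a compared column never satisfies the condition.
- agent_id=7, batch=SG: 1 matching r row(s), so 1 row(s) emitted.
- agent_id=6, batch=BQ: no r row matches, row kept with r columns NULL.
- agent_id=2, batch=HP: 1 matching r row(s), so 1 row(s) emitted.
- agent_id=2, batch=BQ: no r row matches, row kept with r columns NULL.
- agent_id=6, batch=BQ: no r row matches, row kept with r columns NULL.
- agent_id=1, batch=HP: 1 matching r row(s), so 1 row(s) emitted.
- agent_id=6, batch=HP: no r row matches, row kept with r columns NULL.
- agent_id=1, batch=SG: no r row matches, row kept with r columns NULL.
- plus 5 unmatched r row(s), each kept with NULL l columns.
Total: 3 matched + 10 padded = 13 rows.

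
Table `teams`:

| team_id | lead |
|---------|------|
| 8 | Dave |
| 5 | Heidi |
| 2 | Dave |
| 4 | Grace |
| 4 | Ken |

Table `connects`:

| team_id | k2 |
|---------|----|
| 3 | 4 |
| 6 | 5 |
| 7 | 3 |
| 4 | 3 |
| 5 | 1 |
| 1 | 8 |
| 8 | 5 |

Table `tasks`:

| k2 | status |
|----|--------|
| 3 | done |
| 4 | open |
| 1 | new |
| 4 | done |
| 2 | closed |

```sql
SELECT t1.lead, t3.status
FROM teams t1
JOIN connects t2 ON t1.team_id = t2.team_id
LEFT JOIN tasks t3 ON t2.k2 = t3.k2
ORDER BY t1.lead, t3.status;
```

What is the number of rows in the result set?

Step 1 — t1 INNER JOIN t2 on team_id → 4 row(s).
Then LEFT JOIN `tasks t3` on k2: each of those 4 rows is kept; rows whose t2.k2 has no match in t3 get NULL for t3's columns.
Result: 4 row(s).

4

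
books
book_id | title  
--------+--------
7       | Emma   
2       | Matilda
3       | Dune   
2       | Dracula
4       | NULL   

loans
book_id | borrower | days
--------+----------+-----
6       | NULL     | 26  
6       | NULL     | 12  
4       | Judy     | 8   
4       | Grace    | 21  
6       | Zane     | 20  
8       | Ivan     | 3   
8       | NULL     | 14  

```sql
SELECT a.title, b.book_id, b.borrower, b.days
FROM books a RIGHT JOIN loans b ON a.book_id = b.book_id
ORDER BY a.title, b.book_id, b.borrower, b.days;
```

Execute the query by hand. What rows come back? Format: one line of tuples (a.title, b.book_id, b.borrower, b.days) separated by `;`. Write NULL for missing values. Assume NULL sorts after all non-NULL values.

RIGHT JOIN keeps every row from `loans`; unmatched rows get NULL for `books`'s columns.
Matching on a.book_id = b.book_id.
- a (book_id=7) has no partner in b.
- a (book_id=2) has no partner in b.
- a (book_id=3) has no partner in b.
- a (book_id=2) has no partner in b.
- a (book_id=4) pairs with 2 row(s) of b.
- 5 b row(s) had no a match → kept, a columns NULL.
After projecting and ordering:
a.title | b.book_id | b.borrower | b.days
NULL | 4 | Grace | 21
NULL | 4 | Judy | 8
NULL | 6 | Zane | 20
NULL | 6 | NULL | 12
NULL | 6 | NULL | 26
NULL | 8 | Ivan | 3
NULL | 8 | NULL | 14

(NULL, 4, Grace, 21); (NULL, 4, Judy, 8); (NULL, 6, Zane, 20); (NULL, 6, NULL, 12); (NULL, 6, NULL, 26); (NULL, 8, Ivan, 3); (NULL, 8, NULL, 14)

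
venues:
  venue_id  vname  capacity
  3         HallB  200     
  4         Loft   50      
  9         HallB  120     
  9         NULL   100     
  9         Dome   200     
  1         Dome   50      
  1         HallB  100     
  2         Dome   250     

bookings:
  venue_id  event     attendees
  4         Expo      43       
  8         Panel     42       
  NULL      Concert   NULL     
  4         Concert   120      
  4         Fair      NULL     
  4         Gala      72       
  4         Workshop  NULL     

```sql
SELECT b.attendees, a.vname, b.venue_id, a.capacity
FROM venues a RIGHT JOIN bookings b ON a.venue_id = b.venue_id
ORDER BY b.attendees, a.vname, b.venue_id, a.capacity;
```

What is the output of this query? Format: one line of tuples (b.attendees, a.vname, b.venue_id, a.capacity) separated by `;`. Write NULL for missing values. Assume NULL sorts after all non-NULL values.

(42, NULL, 8, NULL); (43, Loft, 4, 50); (72, Loft, 4, 50); (120, Loft, 4, 50); (NULL, Loft, 4, 50); (NULL, Loft, 4, 50); (NULL, NULL, NULL, NULL)

RIGHT JOIN keeps every row from `bookings`; unmatched rows get NULL for `venues`'s columns.
Matching on a.venue_id = b.venue_id. A NULL in a compared column never satisfies the condition.
- venue_id=3: no matching b row.
- venue_id=4: 5 matching b row(s), so 5 row(s) emitted.
- venue_id=9: no matching b row.
- venue_id=9: no matching b row.
- venue_id=9: no matching b row.
- venue_id=1: no matching b row.
- venue_id=1: no matching b row.
- venue_id=2: no matching b row.
- 2 b row(s) had no a match → kept, a columns NULL.
After projecting and ordering:
b.attendees | a.vname | b.venue_id | a.capacity
42 | NULL | 8 | NULL
43 | Loft | 4 | 50
72 | Loft | 4 | 50
120 | Loft | 4 | 50
NULL | Loft | 4 | 50
NULL | Loft | 4 | 50
NULL | NULL | NULL | NULL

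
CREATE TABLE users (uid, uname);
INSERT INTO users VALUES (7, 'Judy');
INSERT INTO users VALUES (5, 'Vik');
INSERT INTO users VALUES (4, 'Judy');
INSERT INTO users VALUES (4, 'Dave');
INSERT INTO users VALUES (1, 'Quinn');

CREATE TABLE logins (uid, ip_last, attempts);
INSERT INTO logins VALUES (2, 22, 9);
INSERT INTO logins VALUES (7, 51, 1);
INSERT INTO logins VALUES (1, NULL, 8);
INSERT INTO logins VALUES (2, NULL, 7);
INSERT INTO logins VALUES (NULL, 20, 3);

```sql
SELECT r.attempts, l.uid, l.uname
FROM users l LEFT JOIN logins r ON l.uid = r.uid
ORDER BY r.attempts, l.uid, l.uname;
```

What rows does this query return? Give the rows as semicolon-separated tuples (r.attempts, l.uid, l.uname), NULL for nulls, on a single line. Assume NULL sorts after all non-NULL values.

LEFT JOIN keeps every row from `users`; unmatched rows get NULL for `logins`'s columns.
Matching on l.uid = r.uid. A NULL in a compared column never satisfies the condition.
- l (uid=7) pairs with 1 row(s) of r.
- l (uid=5) has no partner → padded with NULL.
- l (uid=4) has no partner → padded with NULL.
- l (uid=4) has no partner → padded with NULL.
- l (uid=1) pairs with 1 row(s) of r.
After projecting and ordering:
r.attempts | l.uid | l.uname
1 | 7 | Judy
8 | 1 | Quinn
NULL | 4 | Dave
NULL | 4 | Judy
NULL | 5 | Vik

(1, 7, Judy); (8, 1, Quinn); (NULL, 4, Dave); (NULL, 4, Judy); (NULL, 5, Vik)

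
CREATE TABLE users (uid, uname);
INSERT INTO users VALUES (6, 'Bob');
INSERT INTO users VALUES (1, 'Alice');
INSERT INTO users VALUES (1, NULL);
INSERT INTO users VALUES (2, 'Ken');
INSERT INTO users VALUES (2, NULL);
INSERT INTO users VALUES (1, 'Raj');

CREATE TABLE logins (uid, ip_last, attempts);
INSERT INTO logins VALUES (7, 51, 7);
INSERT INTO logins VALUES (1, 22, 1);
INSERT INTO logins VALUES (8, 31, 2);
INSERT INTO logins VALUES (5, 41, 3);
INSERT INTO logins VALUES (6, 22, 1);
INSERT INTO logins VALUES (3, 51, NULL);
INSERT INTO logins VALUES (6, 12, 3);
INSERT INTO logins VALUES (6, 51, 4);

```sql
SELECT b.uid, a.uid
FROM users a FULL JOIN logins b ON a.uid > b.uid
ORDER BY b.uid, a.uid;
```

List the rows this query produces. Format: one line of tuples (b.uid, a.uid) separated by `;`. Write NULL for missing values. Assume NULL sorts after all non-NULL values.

FULL OUTER JOIN keeps every row from both sides; unmatched rows get NULL for the other side's columns.
Matching on a.uid > b.uid.
- uid=6: 3 matching b row(s), so 3 row(s) emitted.
- uid=1: no b row matches, row kept with b columns NULL.
- uid=1: no b row matches, row kept with b columns NULL.
- uid=2: 1 matching b row(s), so 1 row(s) emitted.
- uid=2: 1 matching b row(s), so 1 row(s) emitted.
- uid=1: no b row matches, row kept with b columns NULL.
- 5 row(s) from b found no a partner → padded with NULL.

(1, 2); (1, 2); (1, 6); (3, 6); (5, 6); (6, NULL); (6, NULL); (6, NULL); (7, NULL); (8, NULL); (NULL, 1); (NULL, 1); (NULL, 1)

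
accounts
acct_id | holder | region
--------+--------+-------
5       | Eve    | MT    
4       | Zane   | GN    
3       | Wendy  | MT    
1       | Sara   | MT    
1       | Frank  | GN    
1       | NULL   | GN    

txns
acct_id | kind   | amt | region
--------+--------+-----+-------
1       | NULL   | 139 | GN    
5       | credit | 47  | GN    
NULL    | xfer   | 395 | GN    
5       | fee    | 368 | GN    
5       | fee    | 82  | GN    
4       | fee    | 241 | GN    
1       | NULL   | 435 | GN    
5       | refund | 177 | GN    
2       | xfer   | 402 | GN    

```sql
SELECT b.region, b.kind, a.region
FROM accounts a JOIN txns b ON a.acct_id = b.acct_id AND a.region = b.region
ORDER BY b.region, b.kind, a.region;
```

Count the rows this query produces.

5

INNER JOIN keeps only pairs where the ON condition holds.
Matching on a.acct_id = b.acct_id AND a.region = b.region. A NULL in a compared column never satisfies the condition.
Matched pairs: 5.
Total: 5 rows.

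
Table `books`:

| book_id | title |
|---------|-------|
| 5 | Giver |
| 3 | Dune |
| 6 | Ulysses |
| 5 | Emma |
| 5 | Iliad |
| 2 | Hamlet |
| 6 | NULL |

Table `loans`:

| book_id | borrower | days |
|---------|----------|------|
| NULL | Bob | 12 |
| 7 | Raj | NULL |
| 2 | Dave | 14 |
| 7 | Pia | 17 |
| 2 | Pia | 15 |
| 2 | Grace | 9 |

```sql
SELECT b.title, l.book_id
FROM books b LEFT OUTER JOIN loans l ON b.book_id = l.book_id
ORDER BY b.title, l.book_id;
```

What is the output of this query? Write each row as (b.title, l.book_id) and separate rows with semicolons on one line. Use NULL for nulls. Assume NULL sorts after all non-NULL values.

(Dune, NULL); (Emma, NULL); (Giver, NULL); (Hamlet, 2); (Hamlet, 2); (Hamlet, 2); (Iliad, NULL); (Ulysses, NULL); (NULL, NULL)

LEFT JOIN keeps every row from `books`; unmatched rows get NULL for `loans`'s columns.
Matching on b.book_id = l.book_id. A NULL in a compared column never satisfies the condition.
- book_id=5: no l row matches, row kept with l columns NULL.
- book_id=3: no l row matches, row kept with l columns NULL.
- book_id=6: no l row matches, row kept with l columns NULL.
- book_id=5: no l row matches, row kept with l columns NULL.
- book_id=5: no l row matches, row kept with l columns NULL.
- book_id=2: 3 matching l row(s), so 3 row(s) emitted.
- book_id=6: no l row matches, row kept with l columns NULL.
After projecting and ordering:
b.title | l.book_id
Dune | NULL
Emma | NULL
Giver | NULL
Hamlet | 2
Hamlet | 2
Hamlet | 2
Iliad | NULL
Ulysses | NULL
NULL | NULL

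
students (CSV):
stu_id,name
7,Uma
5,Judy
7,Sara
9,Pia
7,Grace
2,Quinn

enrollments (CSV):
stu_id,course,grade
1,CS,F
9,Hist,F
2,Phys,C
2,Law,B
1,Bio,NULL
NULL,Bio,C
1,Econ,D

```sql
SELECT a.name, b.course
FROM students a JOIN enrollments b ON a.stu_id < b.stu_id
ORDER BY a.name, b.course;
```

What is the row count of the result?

5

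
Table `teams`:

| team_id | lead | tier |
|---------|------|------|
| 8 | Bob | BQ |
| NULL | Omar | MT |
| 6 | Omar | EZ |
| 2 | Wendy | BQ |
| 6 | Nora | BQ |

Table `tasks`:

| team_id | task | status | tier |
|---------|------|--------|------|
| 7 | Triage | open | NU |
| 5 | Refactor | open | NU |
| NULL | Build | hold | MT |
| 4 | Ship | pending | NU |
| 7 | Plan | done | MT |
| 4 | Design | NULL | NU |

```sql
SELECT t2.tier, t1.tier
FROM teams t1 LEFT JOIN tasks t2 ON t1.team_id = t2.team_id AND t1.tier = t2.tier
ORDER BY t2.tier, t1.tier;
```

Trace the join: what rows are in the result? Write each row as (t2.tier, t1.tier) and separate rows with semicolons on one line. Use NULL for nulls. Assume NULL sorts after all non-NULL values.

(NULL, BQ); (NULL, BQ); (NULL, BQ); (NULL, EZ); (NULL, MT)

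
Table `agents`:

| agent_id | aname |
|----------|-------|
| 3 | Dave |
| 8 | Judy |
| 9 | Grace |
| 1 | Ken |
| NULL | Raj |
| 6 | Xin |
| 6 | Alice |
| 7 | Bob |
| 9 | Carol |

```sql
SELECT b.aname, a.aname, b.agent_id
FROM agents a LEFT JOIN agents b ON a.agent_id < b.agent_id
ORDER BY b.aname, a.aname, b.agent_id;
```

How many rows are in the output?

LEFT JOIN keeps every row from `agents a`; unmatched rows get NULL for `agents b`'s columns.
Matching on a.agent_id < b.agent_id. A NULL in a compared column never satisfies the condition.
Matched pairs: 26; unmatched a rows kept: 3.
Total: 26 matched + 3 padded = 29 rows.

29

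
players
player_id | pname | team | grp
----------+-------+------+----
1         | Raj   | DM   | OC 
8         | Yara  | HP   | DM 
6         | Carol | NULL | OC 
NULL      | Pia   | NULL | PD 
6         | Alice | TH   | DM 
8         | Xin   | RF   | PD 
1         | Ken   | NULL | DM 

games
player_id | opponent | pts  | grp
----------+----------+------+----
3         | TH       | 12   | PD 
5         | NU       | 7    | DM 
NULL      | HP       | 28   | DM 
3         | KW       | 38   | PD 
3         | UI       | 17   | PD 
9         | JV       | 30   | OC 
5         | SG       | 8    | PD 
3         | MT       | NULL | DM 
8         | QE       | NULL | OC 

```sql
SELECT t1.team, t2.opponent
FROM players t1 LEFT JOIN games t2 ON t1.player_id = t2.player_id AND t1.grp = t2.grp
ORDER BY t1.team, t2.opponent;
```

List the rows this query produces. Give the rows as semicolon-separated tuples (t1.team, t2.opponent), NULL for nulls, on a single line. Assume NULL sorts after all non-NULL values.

(DM, NULL); (HP, NULL); (RF, NULL); (TH, NULL); (NULL, NULL); (NULL, NULL); (NULL, NULL)

LEFT JOIN keeps every row from `players`; unmatched rows get NULL for `games`'s columns.
Matching on t1.player_id = t2.player_id AND t1.grp = t2.grp. A NULL in a compared column never satisfies the condition.
- t1 (player_id=1, grp=OC) has no partner → padded with NULL.
- t1 (player_id=8, grp=DM) has no partner → padded with NULL.
- t1 (player_id=6, grp=OC) has no partner → padded with NULL.
- t1 (player_id=NULL, grp=PD) has no partner → padded with NULL.
- t1 (player_id=6, grp=DM) has no partner → padded with NULL.
- t1 (player_id=8, grp=PD) has no partner → padded with NULL.
- t1 (player_id=1, grp=DM) has no partner → padded with NULL.
After projecting and ordering:
t1.team | t2.opponent
DM | NULL
HP | NULL
RF | NULL
TH | NULL
NULL | NULL
NULL | NULL
NULL | NULL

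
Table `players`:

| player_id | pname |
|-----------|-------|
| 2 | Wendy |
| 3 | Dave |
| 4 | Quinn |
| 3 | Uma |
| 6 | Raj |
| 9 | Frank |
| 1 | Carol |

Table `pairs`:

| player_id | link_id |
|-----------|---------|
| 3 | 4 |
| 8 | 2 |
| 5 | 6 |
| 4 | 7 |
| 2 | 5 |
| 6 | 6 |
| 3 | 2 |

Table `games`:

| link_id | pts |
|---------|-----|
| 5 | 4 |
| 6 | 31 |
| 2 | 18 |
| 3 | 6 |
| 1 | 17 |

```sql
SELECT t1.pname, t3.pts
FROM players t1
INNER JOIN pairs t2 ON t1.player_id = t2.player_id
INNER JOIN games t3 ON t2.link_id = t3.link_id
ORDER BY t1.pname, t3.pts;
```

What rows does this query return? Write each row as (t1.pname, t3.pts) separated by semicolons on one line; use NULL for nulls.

(Dave, 18); (Raj, 31); (Uma, 18); (Wendy, 4)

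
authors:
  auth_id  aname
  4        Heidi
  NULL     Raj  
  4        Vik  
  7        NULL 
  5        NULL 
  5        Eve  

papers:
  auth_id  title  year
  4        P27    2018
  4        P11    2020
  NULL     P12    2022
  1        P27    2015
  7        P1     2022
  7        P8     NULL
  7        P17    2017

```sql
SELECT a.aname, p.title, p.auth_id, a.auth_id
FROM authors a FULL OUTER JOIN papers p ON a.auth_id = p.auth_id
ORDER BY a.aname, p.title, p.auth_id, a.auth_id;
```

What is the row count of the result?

FULL OUTER JOIN keeps every row from both sides; unmatched rows get NULL for the other side's columns.
Matching on a.auth_id = p.auth_id. A NULL in a compared column never satisfies the condition.
- a[0] auth_id=4 → 2 match(es) in p → 2 row(s).
- a[1] auth_id=NULL → no match; kept with NULLs on the p side.
- a[2] auth_id=4 → 2 match(es) in p → 2 row(s).
- a[3] auth_id=7 → 3 match(es) in p → 3 row(s).
- a[4] auth_id=5 → no match; kept with NULLs on the p side.
- a[5] auth_id=5 → no match; kept with NULLs on the p side.
- 2 row(s) from p found no a partner → padded with NULL.
Total: 7 matched + 5 padded = 12 rows.

12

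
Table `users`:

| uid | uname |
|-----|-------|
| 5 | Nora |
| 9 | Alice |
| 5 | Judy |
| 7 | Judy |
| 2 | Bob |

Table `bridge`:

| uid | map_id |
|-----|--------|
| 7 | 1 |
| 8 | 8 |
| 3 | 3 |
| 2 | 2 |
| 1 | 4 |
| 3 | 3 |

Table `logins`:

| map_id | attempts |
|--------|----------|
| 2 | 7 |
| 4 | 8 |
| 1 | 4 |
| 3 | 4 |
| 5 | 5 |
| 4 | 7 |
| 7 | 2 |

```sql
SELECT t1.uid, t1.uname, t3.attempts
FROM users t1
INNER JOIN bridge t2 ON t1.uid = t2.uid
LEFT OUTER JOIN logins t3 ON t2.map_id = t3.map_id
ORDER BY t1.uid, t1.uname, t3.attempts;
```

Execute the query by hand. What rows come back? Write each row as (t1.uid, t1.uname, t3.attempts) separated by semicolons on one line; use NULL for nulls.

Joins associate left-to-right: users INNER JOIN bridge on uid gives 2 intermediate row(s).
Then LEFT JOIN `logins t3` on map_id: each of those 2 rows is kept; rows whose t2.map_id has no match in t3 get NULL for t3's columns.

(2, Bob, 7); (7, Judy, 4)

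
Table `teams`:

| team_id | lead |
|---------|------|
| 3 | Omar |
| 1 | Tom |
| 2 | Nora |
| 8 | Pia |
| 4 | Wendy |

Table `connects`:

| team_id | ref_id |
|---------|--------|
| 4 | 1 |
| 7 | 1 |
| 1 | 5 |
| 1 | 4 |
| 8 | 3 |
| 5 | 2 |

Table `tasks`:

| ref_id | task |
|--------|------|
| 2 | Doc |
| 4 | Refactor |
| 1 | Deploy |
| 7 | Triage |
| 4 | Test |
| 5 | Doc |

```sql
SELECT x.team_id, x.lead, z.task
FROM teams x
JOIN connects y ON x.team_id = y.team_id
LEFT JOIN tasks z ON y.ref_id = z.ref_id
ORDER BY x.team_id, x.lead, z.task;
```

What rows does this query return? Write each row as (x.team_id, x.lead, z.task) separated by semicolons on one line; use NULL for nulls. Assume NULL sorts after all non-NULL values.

(1, Tom, Doc); (1, Tom, Refactor); (1, Tom, Test); (4, Wendy, Deploy); (8, Pia, NULL)

Evaluate left to right. First `teams x INNER JOIN connects y` on team_id: 4 row(s).
Then LEFT JOIN `tasks z` on ref_id: each of those 4 rows is kept; rows whose y.ref_id has no match in z get NULL for z's columns.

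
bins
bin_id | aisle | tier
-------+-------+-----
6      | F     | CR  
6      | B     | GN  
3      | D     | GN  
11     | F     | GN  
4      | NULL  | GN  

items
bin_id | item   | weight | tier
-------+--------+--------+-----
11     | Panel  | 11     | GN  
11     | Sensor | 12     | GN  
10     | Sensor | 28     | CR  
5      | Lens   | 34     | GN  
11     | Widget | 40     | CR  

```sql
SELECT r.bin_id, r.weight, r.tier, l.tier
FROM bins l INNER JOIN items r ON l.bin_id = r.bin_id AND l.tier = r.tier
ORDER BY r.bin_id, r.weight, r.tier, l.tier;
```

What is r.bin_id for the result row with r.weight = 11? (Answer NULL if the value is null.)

11

INNER JOIN keeps only pairs where the ON condition holds.
Matching on l.bin_id = r.bin_id AND l.tier = r.tier.
- l row (bin_id=6, tier=CR): no match → dropped.
- l row (bin_id=6, tier=GN): no match → dropped.
- l row (bin_id=3, tier=GN): no match → dropped.
- l row (bin_id=11, tier=GN): matches 2 r row(s) → 2 output row(s).
- l row (bin_id=4, tier=GN): no match → dropped.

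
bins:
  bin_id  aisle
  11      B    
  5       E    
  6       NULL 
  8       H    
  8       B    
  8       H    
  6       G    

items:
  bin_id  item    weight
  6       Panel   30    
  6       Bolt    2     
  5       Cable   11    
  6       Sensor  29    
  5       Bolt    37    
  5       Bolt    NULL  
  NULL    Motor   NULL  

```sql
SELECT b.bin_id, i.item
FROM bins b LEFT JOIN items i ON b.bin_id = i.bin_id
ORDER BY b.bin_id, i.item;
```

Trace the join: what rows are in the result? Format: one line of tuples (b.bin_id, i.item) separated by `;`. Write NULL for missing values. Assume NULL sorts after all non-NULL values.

(5, Bolt); (5, Bolt); (5, Cable); (6, Bolt); (6, Bolt); (6, Panel); (6, Panel); (6, Sensor); (6, Sensor); (8, NULL); (8, NULL); (8, NULL); (11, NULL)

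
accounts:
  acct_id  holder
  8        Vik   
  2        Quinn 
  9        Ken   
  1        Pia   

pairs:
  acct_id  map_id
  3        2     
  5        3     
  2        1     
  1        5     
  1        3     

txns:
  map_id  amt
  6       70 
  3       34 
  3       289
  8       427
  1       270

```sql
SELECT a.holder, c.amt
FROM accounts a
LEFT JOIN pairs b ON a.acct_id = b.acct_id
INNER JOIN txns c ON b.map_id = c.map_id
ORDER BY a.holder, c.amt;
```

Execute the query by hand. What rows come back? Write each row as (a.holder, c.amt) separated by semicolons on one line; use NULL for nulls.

(Pia, 34); (Pia, 289); (Quinn, 270)

Evaluate left to right. First `accounts a LEFT JOIN pairs b` on acct_id: 5 row(s).
Then INNER JOIN `txns c` on map_id: keep only rows whose b.map_id appears in c.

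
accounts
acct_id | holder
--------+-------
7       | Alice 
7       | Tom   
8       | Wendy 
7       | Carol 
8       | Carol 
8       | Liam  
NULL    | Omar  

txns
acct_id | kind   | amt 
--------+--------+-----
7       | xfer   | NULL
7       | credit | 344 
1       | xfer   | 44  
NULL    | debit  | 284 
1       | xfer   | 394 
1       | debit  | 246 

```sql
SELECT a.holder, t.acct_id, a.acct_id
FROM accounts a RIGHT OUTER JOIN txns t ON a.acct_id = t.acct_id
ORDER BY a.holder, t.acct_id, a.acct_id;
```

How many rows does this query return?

RIGHT JOIN keeps every row from `txns`; unmatched rows get NULL for `accounts`'s columns.
Matching on a.acct_id = t.acct_id. A NULL in a compared column never satisfies the condition.
- a (acct_id=7) pairs with 2 row(s) of t.
- a (acct_id=7) pairs with 2 row(s) of t.
- a (acct_id=8) has no partner in t.
- a (acct_id=7) pairs with 2 row(s) of t.
- a (acct_id=8) has no partner in t.
- a (acct_id=8) has no partner in t.
- a (acct_id=NULL) has no partner in t.
- 4 row(s) from t found no a partner → padded with NULL.
Total: 6 matched + 4 padded = 10 rows.

10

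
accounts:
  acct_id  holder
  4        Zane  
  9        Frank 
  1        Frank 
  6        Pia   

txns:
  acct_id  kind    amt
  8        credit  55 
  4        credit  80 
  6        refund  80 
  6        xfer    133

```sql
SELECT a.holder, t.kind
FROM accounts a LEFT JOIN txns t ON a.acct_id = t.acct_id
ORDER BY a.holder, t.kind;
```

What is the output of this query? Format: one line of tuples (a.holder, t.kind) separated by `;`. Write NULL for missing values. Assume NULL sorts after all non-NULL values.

(Frank, NULL); (Frank, NULL); (Pia, refund); (Pia, xfer); (Zane, credit)

LEFT JOIN keeps every row from `accounts`; unmatched rows get NULL for `txns`'s columns.
Matching on a.acct_id = t.acct_id.
- a[0] acct_id=4 → 1 match(es) in t → 1 row(s).
- a[1] acct_id=9 → no match; kept with NULLs on the t side.
- a[2] acct_id=1 → no match; kept with NULLs on the t side.
- a[3] acct_id=6 → 2 match(es) in t → 2 row(s).
After projecting and ordering:
a.holder | t.kind
Frank | NULL
Frank | NULL
Pia | refund
Pia | xfer
Zane | credit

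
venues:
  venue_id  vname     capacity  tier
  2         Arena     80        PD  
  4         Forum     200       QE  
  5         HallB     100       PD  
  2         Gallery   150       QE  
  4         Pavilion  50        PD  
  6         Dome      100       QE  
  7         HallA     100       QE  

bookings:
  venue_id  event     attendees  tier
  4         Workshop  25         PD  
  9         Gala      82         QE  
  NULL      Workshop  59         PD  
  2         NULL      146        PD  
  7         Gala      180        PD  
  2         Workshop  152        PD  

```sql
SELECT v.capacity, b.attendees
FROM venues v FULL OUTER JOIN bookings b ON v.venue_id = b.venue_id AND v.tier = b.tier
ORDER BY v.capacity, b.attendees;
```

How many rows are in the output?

11

FULL OUTER JOIN keeps every row from both sides; unmatched rows get NULL for the other side's columns.
Matching on v.venue_id = b.venue_id AND v.tier = b.tier. A NULL in a compared column never satisfies the condition.
- venue_id=2, tier=PD: 2 matching b row(s), so 2 row(s) emitted.
- venue_id=4, tier=QE: no b row matches, row kept with b columns NULL.
- venue_id=5, tier=PD: no b row matches, row kept with b columns NULL.
- venue_id=2, tier=QE: no b row matches, row kept with b columns NULL.
- venue_id=4, tier=PD: 1 matching b row(s), so 1 row(s) emitted.
- venue_id=6, tier=QE: no b row matches, row kept with b columns NULL.
- venue_id=7, tier=QE: no b row matches, row kept with b columns NULL.
- plus 3 unmatched b row(s), each kept with NULL v columns.
Total: 3 matched + 8 padded = 11 rows.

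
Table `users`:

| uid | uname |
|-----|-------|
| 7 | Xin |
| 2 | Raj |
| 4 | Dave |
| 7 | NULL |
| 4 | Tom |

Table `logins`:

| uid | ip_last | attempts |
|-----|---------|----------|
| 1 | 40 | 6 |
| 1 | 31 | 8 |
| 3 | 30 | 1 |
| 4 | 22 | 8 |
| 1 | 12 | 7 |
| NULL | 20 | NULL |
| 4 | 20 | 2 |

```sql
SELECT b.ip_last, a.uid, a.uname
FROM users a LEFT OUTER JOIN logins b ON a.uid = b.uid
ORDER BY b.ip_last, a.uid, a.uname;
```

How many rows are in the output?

LEFT JOIN keeps every row from `users`; unmatched rows get NULL for `logins`'s columns.
Matching on a.uid = b.uid. A NULL in a compared column never satisfies the condition.
Matched pairs: 4; unmatched a rows kept: 3.
Total: 4 matched + 3 padded = 7 rows.

7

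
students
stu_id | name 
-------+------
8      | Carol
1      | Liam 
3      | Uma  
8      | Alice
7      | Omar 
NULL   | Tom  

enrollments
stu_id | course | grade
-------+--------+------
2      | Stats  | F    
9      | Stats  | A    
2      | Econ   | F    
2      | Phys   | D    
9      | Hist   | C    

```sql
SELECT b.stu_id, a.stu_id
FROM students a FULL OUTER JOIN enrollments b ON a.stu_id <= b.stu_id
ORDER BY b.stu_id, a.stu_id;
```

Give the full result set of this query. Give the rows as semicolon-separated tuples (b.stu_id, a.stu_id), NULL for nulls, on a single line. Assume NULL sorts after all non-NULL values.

FULL OUTER JOIN keeps every row from both sides; unmatched rows get NULL for the other side's columns.
Matching on a.stu_id <= b.stu_id. A NULL in a compared column never satisfies the condition.
- a[0] stu_id=8 → 2 match(es) in b → 2 row(s).
- a[1] stu_id=1 → 5 match(es) in b → 5 row(s).
- a[2] stu_id=3 → 2 match(es) in b → 2 row(s).
- a[3] stu_id=8 → 2 match(es) in b → 2 row(s).
- a[4] stu_id=7 → 2 match(es) in b → 2 row(s).
- a[5] stu_id=NULL → no match; kept with NULLs on the b side.

(2, 1); (2, 1); (2, 1); (9, 1); (9, 1); (9, 3); (9, 3); (9, 7); (9, 7); (9, 8); (9, 8); (9, 8); (9, 8); (NULL, NULL)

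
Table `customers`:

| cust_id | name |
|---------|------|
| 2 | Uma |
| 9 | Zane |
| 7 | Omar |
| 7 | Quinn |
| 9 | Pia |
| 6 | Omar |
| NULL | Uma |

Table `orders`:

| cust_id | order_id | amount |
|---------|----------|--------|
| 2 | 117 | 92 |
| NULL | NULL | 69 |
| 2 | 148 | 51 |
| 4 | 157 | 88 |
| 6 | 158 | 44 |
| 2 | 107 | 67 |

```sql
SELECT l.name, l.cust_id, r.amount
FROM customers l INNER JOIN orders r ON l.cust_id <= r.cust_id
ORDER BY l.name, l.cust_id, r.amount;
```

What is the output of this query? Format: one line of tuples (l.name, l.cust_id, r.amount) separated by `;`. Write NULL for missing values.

INNER JOIN keeps only pairs where the ON condition holds.
Matching on l.cust_id <= r.cust_id. A NULL in a compared column never satisfies the condition.
- l row (cust_id=2): matches 5 r row(s) → 5 output row(s).
- l row (cust_id=9): no match → dropped.
- l row (cust_id=7): no match → dropped.
- l row (cust_id=7): no match → dropped.
- l row (cust_id=9): no match → dropped.
- l row (cust_id=6): matches 1 r row(s) → 1 output row(s).
- l row (cust_id=NULL): no match → dropped.
After projecting and ordering:
l.name | l.cust_id | r.amount
Omar | 6 | 44
Uma | 2 | 44
Uma | 2 | 51
Uma | 2 | 67
Uma | 2 | 88
Uma | 2 | 92

(Omar, 6, 44); (Uma, 2, 44); (Uma, 2, 51); (Uma, 2, 67); (Uma, 2, 88); (Uma, 2, 92)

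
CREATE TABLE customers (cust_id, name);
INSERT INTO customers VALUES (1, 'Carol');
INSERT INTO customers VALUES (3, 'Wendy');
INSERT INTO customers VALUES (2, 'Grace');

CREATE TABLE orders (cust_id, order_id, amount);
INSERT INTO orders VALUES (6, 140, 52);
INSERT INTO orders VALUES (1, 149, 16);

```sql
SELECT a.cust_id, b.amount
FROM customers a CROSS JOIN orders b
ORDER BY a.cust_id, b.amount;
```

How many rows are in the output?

6

CROSS JOIN pairs every row of `customers` with every row of `orders`: 3 × 2 = 6 rows.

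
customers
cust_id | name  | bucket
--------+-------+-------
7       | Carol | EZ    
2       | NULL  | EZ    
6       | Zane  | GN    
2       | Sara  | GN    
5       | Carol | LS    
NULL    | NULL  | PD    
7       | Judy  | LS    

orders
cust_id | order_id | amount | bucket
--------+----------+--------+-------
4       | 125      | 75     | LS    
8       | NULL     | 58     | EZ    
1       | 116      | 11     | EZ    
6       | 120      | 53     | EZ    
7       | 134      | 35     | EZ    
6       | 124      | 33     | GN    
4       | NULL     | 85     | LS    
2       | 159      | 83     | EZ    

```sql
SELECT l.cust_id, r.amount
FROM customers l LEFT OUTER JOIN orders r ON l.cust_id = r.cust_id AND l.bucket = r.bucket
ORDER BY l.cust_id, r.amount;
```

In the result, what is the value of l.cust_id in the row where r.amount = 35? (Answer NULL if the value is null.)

7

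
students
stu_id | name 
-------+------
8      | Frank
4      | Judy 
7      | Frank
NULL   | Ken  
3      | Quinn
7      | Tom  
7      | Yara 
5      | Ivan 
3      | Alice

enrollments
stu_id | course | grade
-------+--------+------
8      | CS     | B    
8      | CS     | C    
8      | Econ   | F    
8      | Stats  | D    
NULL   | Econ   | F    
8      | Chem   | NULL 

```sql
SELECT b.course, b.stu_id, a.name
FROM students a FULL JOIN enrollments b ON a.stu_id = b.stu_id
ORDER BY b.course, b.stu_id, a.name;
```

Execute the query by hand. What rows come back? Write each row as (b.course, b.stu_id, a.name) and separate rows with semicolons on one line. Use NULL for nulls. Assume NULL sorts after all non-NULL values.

FULL OUTER JOIN keeps every row from both sides; unmatched rows get NULL for the other side's columns.
Matching on a.stu_id = b.stu_id. A NULL in a compared column never satisfies the condition.
- a row (stu_id=8): matches 5 b row(s) → 5 output row(s).
- a row (stu_id=4): no match → kept, b columns NULL.
- a row (stu_id=7): no match → kept, b columns NULL.
- a row (stu_id=NULL): no match → kept, b columns NULL.
- a row (stu_id=3): no match → kept, b columns NULL.
- a row (stu_id=7): no match → kept, b columns NULL.
- a row (stu_id=7): no match → kept, b columns NULL.
- a row (stu_id=5): no match → kept, b columns NULL.
- a row (stu_id=3): no match → kept, b columns NULL.
- 1 row(s) from b found no a partner → padded with NULL.

(CS, 8, Frank); (CS, 8, Frank); (Chem, 8, Frank); (Econ, 8, Frank); (Econ, NULL, NULL); (Stats, 8, Frank); (NULL, NULL, Alice); (NULL, NULL, Frank); (NULL, NULL, Ivan); (NULL, NULL, Judy); (NULL, NULL, Ken); (NULL, NULL, Quinn); (NULL, NULL, Tom); (NULL, NULL, Yara)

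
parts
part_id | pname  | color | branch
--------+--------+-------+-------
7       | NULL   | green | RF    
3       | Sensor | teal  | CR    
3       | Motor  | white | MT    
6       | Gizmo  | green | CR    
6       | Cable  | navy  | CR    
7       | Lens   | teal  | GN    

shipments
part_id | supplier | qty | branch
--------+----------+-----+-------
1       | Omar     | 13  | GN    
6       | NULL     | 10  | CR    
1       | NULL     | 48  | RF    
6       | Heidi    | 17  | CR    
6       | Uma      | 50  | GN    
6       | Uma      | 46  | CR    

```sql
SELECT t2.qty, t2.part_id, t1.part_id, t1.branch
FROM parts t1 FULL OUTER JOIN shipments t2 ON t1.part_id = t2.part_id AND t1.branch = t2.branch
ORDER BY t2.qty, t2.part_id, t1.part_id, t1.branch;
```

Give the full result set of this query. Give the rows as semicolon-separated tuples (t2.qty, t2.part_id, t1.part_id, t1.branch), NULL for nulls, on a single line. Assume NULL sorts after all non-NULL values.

(10, 6, 6, CR); (10, 6, 6, CR); (13, 1, NULL, NULL); (17, 6, 6, CR); (17, 6, 6, CR); (46, 6, 6, CR); (46, 6, 6, CR); (48, 1, NULL, NULL); (50, 6, NULL, NULL); (NULL, NULL, 3, CR); (NULL, NULL, 3, MT); (NULL, NULL, 7, GN); (NULL, NULL, 7, RF)

FULL OUTER JOIN keeps every row from both sides; unmatched rows get NULL for the other side's columns.
Matching on t1.part_id = t2.part_id AND t1.branch = t2.branch.
Matched pairs: 6; unmatched t1 rows kept: 4; unmatched t2 rows kept: 3.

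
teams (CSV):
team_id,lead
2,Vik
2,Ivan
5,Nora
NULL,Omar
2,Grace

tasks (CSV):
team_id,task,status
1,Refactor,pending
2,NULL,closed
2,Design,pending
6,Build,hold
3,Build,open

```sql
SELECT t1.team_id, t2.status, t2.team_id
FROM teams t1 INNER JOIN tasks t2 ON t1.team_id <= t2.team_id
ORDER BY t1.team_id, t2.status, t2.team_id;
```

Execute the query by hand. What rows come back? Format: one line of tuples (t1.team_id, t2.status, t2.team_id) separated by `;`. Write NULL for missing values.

(2, closed, 2); (2, closed, 2); (2, closed, 2); (2, hold, 6); (2, hold, 6); (2, hold, 6); (2, open, 3); (2, open, 3); (2, open, 3); (2, pending, 2); (2, pending, 2); (2, pending, 2); (5, hold, 6)

INNER JOIN keeps only pairs where the ON condition holds.
Matching on t1.team_id <= t2.team_id. A NULL in a compared column never satisfies the condition.
- t1 (team_id=2) pairs with 4 row(s) of t2.
- t1 (team_id=2) pairs with 4 row(s) of t2.
- t1 (team_id=5) pairs with 1 row(s) of t2.
- t1 (team_id=NULL) has no partner → excluded.
- t1 (team_id=2) pairs with 4 row(s) of t2.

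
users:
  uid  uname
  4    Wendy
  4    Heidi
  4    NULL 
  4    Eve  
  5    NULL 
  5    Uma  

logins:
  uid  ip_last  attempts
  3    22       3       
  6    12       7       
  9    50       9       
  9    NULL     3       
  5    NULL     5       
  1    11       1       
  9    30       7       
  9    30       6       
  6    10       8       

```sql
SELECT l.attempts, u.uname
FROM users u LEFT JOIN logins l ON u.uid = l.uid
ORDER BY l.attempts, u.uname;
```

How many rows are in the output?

LEFT JOIN keeps every row from `users`; unmatched rows get NULL for `logins`'s columns.
Matching on u.uid = l.uid.
- uid=4: no l row matches, row kept with l columns NULL.
- uid=4: no l row matches, row kept with l columns NULL.
- uid=4: no l row matches, row kept with l columns NULL.
- uid=4: no l row matches, row kept with l columns NULL.
- uid=5: 1 matching l row(s), so 1 row(s) emitted.
- uid=5: 1 matching l row(s), so 1 row(s) emitted.
Total: 2 matched + 4 padded = 6 rows.

6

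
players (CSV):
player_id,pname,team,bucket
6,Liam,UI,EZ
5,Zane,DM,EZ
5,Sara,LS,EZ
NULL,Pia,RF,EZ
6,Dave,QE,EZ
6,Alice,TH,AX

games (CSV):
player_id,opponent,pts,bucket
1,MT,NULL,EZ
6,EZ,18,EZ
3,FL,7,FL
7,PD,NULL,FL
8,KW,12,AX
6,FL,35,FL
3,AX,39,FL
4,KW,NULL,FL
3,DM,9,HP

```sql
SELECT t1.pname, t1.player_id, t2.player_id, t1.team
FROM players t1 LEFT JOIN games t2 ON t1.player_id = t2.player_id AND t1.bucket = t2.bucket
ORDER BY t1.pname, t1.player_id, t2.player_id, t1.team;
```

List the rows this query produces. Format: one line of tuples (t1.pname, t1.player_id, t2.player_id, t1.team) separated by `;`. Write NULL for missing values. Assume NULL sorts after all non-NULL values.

LEFT JOIN keeps every row from `players`; unmatched rows get NULL for `games`'s columns.
Matching on t1.player_id = t2.player_id AND t1.bucket = t2.bucket. A NULL in a compared column never satisfies the condition.
- t1 row (player_id=6, bucket=EZ): matches 1 t2 row(s) → 1 output row(s).
- t1 row (player_id=5, bucket=EZ): no match → kept, t2 columns NULL.
- t1 row (player_id=5, bucket=EZ): no match → kept, t2 columns NULL.
- t1 row (player_id=NULL, bucket=EZ): no match → kept, t2 columns NULL.
- t1 row (player_id=6, bucket=EZ): matches 1 t2 row(s) → 1 output row(s).
- t1 row (player_id=6, bucket=AX): no match → kept, t2 columns NULL.
After projecting and ordering:
t1.pname | t1.player_id | t2.player_id | t1.team
Alice | 6 | NULL | TH
Dave | 6 | 6 | QE
Liam | 6 | 6 | UI
Pia | NULL | NULL | RF
Sara | 5 | NULL | LS
Zane | 5 | NULL | DM

(Alice, 6, NULL, TH); (Dave, 6, 6, QE); (Liam, 6, 6, UI); (Pia, NULL, NULL, RF); (Sara, 5, NULL, LS); (Zane, 5, NULL, DM)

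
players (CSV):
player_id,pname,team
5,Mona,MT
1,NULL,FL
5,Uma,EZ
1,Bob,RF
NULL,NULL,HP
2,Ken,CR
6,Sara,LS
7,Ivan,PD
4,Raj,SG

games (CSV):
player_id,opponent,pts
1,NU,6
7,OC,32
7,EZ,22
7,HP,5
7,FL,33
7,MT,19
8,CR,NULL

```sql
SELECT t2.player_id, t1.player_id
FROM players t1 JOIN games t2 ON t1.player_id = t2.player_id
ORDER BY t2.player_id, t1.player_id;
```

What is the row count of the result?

7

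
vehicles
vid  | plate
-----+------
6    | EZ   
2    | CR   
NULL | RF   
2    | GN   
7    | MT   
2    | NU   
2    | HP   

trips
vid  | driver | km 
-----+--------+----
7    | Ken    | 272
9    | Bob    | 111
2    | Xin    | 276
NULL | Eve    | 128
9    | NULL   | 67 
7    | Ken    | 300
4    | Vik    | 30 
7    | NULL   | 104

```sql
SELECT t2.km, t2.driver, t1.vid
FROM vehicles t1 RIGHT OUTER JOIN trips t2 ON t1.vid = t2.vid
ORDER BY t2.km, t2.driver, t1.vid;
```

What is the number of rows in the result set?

RIGHT JOIN keeps every row from `trips`; unmatched rows get NULL for `vehicles`'s columns.
Matching on t1.vid = t2.vid. A NULL in a compared column never satisfies the condition.
- t1 (vid=6) has no partner in t2.
- t1 (vid=2) pairs with 1 row(s) of t2.
- t1 (vid=NULL) has no partner in t2.
- t1 (vid=2) pairs with 1 row(s) of t2.
- t1 (vid=7) pairs with 3 row(s) of t2.
- t1 (vid=2) pairs with 1 row(s) of t2.
- t1 (vid=2) pairs with 1 row(s) of t2.
- plus 4 unmatched t2 row(s), each kept with NULL t1 columns.
Total: 7 matched + 4 padded = 11 rows.

11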